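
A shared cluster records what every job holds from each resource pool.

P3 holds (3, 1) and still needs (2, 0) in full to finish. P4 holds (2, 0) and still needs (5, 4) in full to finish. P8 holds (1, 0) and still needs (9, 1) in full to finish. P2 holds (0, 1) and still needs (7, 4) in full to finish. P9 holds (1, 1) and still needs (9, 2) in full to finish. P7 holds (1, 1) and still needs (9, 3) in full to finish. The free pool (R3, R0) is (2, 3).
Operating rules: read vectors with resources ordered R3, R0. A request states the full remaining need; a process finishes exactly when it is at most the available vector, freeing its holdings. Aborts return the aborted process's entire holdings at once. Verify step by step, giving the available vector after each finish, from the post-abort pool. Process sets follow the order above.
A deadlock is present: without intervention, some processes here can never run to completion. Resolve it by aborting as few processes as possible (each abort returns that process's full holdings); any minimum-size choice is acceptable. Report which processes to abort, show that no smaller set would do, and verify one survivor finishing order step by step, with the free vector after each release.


Abort P9 and P7.
Key observation: no ordering could ever have run P8 before the abort of P9 and P7; with (2, 2) back in the pool it fits at step 4.
Minimality, checking each single-abort alternative: P3 alone leaves P8 blocked (short on R3); P4 alone leaves P8 blocked (short on R3); P8 alone leaves P9 blocked (short on R3); P2 alone leaves P8 blocked (short on R3); P9 alone leaves P8 blocked (short on R3); P7 alone leaves P8 blocked (short on R3).
Survivors finish in the order: P3, P2, P4, P8. Walking it through (pool after the aborts first):
  pool = (4, 5)
  run P3 (needs (2, 0), free (4, 5)); after release of (3, 1) the pool is (7, 6)
  run P2 (needs (7, 4), free (7, 6)); after release of (0, 1) the pool is (7, 7)
  run P4 (needs (5, 4), free (7, 7)); after release of (2, 0) the pool is (9, 7)
  run P8 (needs (9, 1), free (9, 7)); after release of (1, 0) the pool is (10, 7)


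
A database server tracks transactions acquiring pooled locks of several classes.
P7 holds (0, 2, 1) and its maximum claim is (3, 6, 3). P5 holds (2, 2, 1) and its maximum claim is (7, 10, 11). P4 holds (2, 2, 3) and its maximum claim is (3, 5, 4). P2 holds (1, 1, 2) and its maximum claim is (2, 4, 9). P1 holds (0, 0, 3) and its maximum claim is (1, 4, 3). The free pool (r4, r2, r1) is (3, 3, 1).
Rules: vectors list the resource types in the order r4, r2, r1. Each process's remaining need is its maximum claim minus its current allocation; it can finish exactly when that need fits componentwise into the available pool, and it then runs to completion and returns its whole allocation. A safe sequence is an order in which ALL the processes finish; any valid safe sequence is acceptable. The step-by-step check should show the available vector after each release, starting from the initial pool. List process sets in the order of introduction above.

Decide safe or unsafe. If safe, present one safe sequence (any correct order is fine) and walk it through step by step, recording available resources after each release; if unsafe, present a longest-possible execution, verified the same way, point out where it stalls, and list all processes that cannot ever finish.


SAFE, for example via the order P4, P1, P7, P2, P5.
Key observation: the first exact fit in this order is P4 — it needs (1, 3, 1) with (3, 3, 1) free, meeting a requested resource to the last unit.
Check, step by step:
  pool = (3, 3, 1)
  run P4 (needs (1, 3, 1), free (3, 3, 1)); after release of (2, 2, 3) the pool is (5, 5, 4)
  run P1 (needs (1, 4, 0), free (5, 5, 4)); after release of (0, 0, 3) the pool is (5, 5, 7)
  run P7 (needs (3, 4, 2), free (5, 5, 7)); after release of (0, 2, 1) the pool is (5, 7, 8)
  run P2 (needs (1, 3, 7), free (5, 7, 8)); after release of (1, 1, 2) the pool is (6, 8, 10)
  run P5 (needs (5, 8, 10), free (6, 8, 10)); after release of (2, 2, 1) the pool is (8, 10, 11)


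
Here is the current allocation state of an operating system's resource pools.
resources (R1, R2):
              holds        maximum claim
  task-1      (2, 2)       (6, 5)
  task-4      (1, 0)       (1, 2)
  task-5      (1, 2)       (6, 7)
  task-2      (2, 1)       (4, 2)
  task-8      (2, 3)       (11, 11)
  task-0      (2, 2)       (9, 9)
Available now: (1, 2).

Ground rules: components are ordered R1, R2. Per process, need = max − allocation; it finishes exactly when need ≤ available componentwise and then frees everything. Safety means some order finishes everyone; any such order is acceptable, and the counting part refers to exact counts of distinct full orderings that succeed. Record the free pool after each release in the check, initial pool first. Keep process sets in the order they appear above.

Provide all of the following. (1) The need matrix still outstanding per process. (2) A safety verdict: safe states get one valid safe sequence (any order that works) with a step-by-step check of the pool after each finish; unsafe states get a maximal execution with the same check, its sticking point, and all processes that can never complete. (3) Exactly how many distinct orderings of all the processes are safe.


(1) Outstanding need per process (order R1, R2):
  task-1: (4, 3)
  task-4: (0, 2)
  task-5: (5, 5)
  task-2: (2, 1)
  task-8: (9, 8)
  task-0: (7, 7)
(2) SAFE. One safe sequence: task-4, task-2, task-1, task-5, task-0, task-8.
Key observation: the order's first zero-slack moment is task-4 ((0, 2) needed, (1, 2) free — a requested resource with nothing to spare).
Walking it through:
  pool = (1, 2)
  task-4: need (0, 2) fits (1, 2); releases (1, 0), pool now (2, 2)
  task-2: need (2, 1) fits (2, 2); releases (2, 1), pool now (4, 3)
  task-1: need (4, 3) fits (4, 3); releases (2, 2), pool now (6, 5)
  task-5: need (5, 5) fits (6, 5); releases (1, 2), pool now (7, 7)
  task-0: need (7, 7) fits (7, 7); releases (2, 2), pool now (9, 9)
  task-8: need (9, 8) fits (9, 9); releases (2, 3), pool now (11, 12)
(3) The exact count: 1 of the possible complete orderings is a safe sequence.


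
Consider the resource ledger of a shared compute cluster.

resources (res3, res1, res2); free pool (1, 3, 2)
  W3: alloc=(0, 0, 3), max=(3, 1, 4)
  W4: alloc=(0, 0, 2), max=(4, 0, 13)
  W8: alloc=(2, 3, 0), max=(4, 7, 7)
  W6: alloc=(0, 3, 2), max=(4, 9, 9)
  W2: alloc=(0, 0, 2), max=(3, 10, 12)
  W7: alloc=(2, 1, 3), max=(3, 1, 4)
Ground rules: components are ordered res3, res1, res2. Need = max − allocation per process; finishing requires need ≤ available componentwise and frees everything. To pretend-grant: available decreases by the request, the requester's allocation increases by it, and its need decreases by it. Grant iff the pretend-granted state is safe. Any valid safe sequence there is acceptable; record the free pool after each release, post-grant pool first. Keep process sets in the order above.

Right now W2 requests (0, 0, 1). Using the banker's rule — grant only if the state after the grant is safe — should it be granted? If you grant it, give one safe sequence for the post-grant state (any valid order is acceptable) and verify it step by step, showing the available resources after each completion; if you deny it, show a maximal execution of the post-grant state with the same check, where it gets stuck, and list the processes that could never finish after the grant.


GRANT — the state after the grant stays safe, e.g. via W7, W3, W8, W6, W2, W4.
Key observation: after the grant the pool drops to (1, 3, 1), which still lets W7 finish first and unwind the rest.
Step-by-step check of the post-grant state:
  pool = (1, 3, 1)
  W7: need (1, 0, 1) fits (1, 3, 1); releases (2, 1, 3), pool now (3, 4, 4)
  W3: need (3, 1, 1) fits (3, 4, 4); releases (0, 0, 3), pool now (3, 4, 7)
  W8: need (2, 4, 7) fits (3, 4, 7); releases (2, 3, 0), pool now (5, 7, 7)
  W6: need (4, 6, 7) fits (5, 7, 7); releases (0, 3, 2), pool now (5, 10, 9)
  W2: need (3, 10, 9) fits (5, 10, 9); releases (0, 0, 3), pool now (5, 10, 12)
  W4: need (4, 0, 11) fits (5, 10, 12); releases (0, 0, 2), pool now (5, 10, 14)


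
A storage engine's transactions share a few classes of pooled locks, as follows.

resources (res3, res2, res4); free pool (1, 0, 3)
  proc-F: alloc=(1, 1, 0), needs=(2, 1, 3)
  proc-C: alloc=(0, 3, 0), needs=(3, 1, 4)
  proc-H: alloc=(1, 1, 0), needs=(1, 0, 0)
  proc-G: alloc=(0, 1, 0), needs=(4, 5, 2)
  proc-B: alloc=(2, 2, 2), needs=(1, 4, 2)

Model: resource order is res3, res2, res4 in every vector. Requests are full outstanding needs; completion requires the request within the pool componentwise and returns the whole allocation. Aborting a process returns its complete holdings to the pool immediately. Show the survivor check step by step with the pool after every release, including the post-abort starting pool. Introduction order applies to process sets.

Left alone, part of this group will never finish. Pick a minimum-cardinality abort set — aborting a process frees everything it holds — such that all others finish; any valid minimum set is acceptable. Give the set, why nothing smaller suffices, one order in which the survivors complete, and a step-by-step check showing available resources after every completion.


Abort proc-C.
Key observation: the deadlocked proc-B becomes finishable only because proc-C released (0, 3, 0); it completes at step 2 below.
Why nothing smaller works: aborting no one leaves the state deadlocked as given.
One survivor order: proc-H, proc-B, proc-F, proc-G. Walking it through (post-abort pool first):
  pool = (1, 3, 3)
  proc-H: need (1, 0, 0) fits (1, 3, 3); releases (1, 1, 0), pool now (2, 4, 3)
  proc-B: need (1, 4, 2) fits (2, 4, 3); releases (2, 2, 2), pool now (4, 6, 5)
  proc-F: need (2, 1, 3) fits (4, 6, 5); releases (1, 1, 0), pool now (5, 7, 5)
  proc-G: need (4, 5, 2) fits (5, 7, 5); releases (0, 1, 0), pool now (5, 8, 5)


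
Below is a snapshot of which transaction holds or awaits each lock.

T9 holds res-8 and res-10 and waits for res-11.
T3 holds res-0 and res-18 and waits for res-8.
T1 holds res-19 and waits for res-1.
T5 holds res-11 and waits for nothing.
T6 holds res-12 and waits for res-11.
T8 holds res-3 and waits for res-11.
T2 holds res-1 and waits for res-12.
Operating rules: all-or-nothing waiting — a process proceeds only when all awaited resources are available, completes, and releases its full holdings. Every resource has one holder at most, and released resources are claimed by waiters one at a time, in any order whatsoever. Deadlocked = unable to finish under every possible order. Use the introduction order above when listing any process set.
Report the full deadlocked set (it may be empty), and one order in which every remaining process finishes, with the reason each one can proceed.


Nothing here is deadlocked.
Key observation: the wait graph is acyclic; completion cascades from the unblocked processes through everyone else.
One completion order for the rest: T5, T6, T9, T3, T2, T8, T1.
Step-by-step check:
  T5 waits on nothing -> runs at once and releases res-11
  run T6 (all its waits — res-11 — are resolved); releases res-12
  run T9 (all its waits — res-11 — are resolved); releases res-8 and res-10
  run T3 (all its waits — res-8 — are resolved); releases res-0 and res-18
  run T2 (all its waits — res-12 — are resolved); releases res-1
  run T8 (all its waits — res-11 — are resolved); releases res-3
  run T1 (all its waits — res-1 — are resolved); releases res-19


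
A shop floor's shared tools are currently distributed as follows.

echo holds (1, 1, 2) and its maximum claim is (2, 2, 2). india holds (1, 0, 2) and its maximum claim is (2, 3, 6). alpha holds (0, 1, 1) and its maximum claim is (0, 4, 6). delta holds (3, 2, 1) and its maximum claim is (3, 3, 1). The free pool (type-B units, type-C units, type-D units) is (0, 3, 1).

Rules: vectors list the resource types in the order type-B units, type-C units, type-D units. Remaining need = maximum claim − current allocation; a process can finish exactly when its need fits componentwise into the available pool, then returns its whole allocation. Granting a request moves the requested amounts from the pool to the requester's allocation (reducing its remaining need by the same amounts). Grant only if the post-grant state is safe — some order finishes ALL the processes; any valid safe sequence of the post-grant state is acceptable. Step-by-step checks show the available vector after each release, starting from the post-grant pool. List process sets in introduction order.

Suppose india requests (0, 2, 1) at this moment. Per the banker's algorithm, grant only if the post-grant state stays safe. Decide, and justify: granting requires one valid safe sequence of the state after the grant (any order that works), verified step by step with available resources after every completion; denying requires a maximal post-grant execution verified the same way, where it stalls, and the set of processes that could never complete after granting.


GRANT — the state after the grant stays safe, e.g. via delta, echo, india, alpha.
Key observation: even at the reduced pool (0, 1, 0), delta fits immediately, so safety survives the grant.
Check on the post-grant state, step by step:
  pool = (0, 1, 0)
  delta: need (0, 1, 0) fits (0, 1, 0); releases (3, 2, 1), pool now (3, 3, 1)
  echo: need (1, 1, 0) fits (3, 3, 1); releases (1, 1, 2), pool now (4, 4, 3)
  india: need (1, 1, 3) fits (4, 4, 3); releases (1, 2, 3), pool now (5, 6, 6)
  alpha: need (0, 3, 5) fits (5, 6, 6); releases (0, 1, 1), pool now (5, 7, 7)


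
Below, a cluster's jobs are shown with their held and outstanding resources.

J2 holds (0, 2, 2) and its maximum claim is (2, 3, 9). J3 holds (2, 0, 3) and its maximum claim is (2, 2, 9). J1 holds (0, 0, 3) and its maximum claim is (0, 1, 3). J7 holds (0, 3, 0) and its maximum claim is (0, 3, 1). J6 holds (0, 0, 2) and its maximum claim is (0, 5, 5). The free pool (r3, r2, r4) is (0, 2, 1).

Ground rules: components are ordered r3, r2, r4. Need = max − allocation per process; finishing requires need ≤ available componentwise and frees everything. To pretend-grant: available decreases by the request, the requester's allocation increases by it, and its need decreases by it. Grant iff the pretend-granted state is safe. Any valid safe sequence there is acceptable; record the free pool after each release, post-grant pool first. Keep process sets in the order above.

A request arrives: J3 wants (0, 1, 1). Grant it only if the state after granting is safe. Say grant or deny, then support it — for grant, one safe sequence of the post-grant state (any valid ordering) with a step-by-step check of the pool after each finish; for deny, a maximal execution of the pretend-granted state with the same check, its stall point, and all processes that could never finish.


DENY — the pretend-granted state is unsafe.
Key observation: after J1, J7 the pool peaks at (0, 4, 3), and each blocked process is short somewhere: J2 on r3, r4; J3 on r4; J6 on r2.
After a pretend grant, a maximal execution: J1, J7 — then nothing else fits. Walking it through:
  pool = (0, 1, 0)
  run J1 (needs (0, 1, 0), free (0, 1, 0)); after release of (0, 0, 3) the pool is (0, 1, 3)
  run J7 (needs (0, 0, 1), free (0, 1, 3)); after release of (0, 3, 0) the pool is (0, 4, 3)
  J2 still needs (2, 1, 7) but only (0, 4, 3) is free — short on r3 and r4
  J3 still needs (0, 1, 5) but only (0, 4, 3) is free — short on r4
  J6 still needs (0, 5, 3) but only (0, 4, 3) is free — short on r2
Processes that could never finish after the grant: J2, J3 and J6.


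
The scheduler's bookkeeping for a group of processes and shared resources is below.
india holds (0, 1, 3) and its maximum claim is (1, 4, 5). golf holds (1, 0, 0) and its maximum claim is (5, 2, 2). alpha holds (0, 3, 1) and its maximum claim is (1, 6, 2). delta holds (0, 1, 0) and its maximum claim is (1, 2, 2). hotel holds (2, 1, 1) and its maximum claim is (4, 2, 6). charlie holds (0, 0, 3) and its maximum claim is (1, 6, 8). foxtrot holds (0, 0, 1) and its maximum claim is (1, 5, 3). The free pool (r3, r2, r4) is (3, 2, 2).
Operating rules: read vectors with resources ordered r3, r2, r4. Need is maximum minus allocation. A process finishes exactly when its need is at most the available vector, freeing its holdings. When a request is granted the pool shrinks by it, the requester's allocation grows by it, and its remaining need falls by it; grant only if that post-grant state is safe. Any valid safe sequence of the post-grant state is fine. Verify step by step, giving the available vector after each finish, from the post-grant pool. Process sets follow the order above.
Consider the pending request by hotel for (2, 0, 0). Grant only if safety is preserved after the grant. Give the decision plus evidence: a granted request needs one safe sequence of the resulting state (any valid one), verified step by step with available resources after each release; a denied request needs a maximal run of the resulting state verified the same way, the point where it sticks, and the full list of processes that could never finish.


GRANT: granting preserves safety; a valid post-grant sequence is delta, alpha, india, hotel, foxtrot, golf, charlie.
Key observation: the transfer keeps a workable pool ((1, 2, 2)); delta starts the safe sequence.
Step-by-step check of the post-grant state:
  pool = (1, 2, 2)
  run delta (needs (1, 1, 2), free (1, 2, 2)); after release of (0, 1, 0) the pool is (1, 3, 2)
  run alpha (needs (1, 3, 1), free (1, 3, 2)); after release of (0, 3, 1) the pool is (1, 6, 3)
  run india (needs (1, 3, 2), free (1, 6, 3)); after release of (0, 1, 3) the pool is (1, 7, 6)
  run hotel (needs (0, 1, 5), free (1, 7, 6)); after release of (4, 1, 1) the pool is (5, 8, 7)
  run foxtrot (needs (1, 5, 2), free (5, 8, 7)); after release of (0, 0, 1) the pool is (5, 8, 8)
  run golf (needs (4, 2, 2), free (5, 8, 8)); after release of (1, 0, 0) the pool is (6, 8, 8)
  run charlie (needs (1, 6, 5), free (6, 8, 8)); after release of (0, 0, 3) the pool is (6, 8, 11)


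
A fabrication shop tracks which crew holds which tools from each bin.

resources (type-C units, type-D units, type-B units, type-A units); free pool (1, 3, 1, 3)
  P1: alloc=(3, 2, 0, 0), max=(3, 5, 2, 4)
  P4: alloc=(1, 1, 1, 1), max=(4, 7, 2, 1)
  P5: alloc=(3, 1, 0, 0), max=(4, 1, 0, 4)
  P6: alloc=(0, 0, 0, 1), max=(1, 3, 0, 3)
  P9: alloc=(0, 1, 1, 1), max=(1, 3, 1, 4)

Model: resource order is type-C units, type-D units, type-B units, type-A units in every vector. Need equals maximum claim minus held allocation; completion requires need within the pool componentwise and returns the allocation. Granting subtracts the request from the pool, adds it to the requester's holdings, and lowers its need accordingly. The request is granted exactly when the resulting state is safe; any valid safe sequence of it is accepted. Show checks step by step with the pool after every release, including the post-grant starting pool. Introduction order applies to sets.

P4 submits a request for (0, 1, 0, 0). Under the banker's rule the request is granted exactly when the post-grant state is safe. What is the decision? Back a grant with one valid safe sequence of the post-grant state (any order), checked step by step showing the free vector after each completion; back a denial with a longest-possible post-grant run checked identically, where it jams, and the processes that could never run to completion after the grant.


GRANT. The post-grant state is safe; one safe sequence: P9, P5, P6, P1, P4.
Key observation: granting shrinks the pool to (1, 2, 1, 3), yet P9 still fits and the chain goes through.
Step-by-step check of the post-grant state:
  pool = (1, 2, 1, 3)
  P9: need (1, 2, 0, 3) fits (1, 2, 1, 3); releases (0, 1, 1, 1), pool now (1, 3, 2, 4)
  P5: need (1, 0, 0, 4) fits (1, 3, 2, 4); releases (3, 1, 0, 0), pool now (4, 4, 2, 4)
  P6: need (1, 3, 0, 2) fits (4, 4, 2, 4); releases (0, 0, 0, 1), pool now (4, 4, 2, 5)
  P1: need (0, 3, 2, 4) fits (4, 4, 2, 5); releases (3, 2, 0, 0), pool now (7, 6, 2, 5)
  P4: need (3, 5, 1, 0) fits (7, 6, 2, 5); releases (1, 2, 1, 1), pool now (8, 8, 3, 6)


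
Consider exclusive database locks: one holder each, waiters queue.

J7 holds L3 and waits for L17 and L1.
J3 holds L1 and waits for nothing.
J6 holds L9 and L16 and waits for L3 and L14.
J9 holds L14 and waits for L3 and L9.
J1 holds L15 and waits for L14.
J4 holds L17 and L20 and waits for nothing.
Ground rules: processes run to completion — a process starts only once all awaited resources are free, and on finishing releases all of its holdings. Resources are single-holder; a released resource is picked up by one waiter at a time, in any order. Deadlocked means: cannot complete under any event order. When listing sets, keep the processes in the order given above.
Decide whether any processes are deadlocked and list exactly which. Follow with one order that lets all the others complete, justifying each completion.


The deadlocked set is J6, J9 and J1.
Key observation: J6 -> J9 -> J6 is a circular wait — nothing in it can go first; J1 waits into the deadlock from upstream.
A valid finishing order for the others: J4, J3, J7.
Verifying each step:
  J4 waits on nothing -> runs at once and releases L17 and L20
  J3 waits on nothing -> runs at once and releases L1
  J7: everything it awaited (L17 and L1) is free; runs, freeing L3


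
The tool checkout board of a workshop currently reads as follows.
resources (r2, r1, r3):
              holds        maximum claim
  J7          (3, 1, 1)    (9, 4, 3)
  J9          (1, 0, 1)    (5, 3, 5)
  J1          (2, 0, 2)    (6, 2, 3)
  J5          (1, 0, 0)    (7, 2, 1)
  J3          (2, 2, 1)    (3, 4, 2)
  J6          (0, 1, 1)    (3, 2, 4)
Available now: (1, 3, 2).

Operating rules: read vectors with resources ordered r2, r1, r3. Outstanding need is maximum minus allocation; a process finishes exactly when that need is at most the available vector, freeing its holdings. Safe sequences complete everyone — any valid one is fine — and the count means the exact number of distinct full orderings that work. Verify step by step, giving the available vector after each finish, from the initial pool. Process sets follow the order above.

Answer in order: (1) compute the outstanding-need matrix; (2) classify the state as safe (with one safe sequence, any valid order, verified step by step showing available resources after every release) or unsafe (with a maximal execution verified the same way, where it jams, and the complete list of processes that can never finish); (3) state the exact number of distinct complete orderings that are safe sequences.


(1) Remaining need (order r2, r1, r3):
  J7: (6, 3, 2)
  J9: (4, 3, 4)
  J1: (4, 2, 1)
  J5: (6, 2, 1)
  J3: (1, 2, 1)
  J6: (3, 1, 3)
(2) The state is UNSAFE.
Key observation: after J3, J6 complete, (3, 6, 4) is the best the pool ever gets, yet each leftover process wants more r2.
Going as far as possible: J3, J6; after that, nothing fits. Check, step by step:
  pool = (1, 3, 2)
  run J3 (needs (1, 2, 1), free (1, 3, 2)); after release of (2, 2, 1) the pool is (3, 5, 3)
  run J6 (needs (3, 1, 3), free (3, 5, 3)); after release of (0, 1, 1) the pool is (3, 6, 4)
  J7 cannot run: need (6, 3, 2) vs free (3, 6, 4) (insufficient r2)
  J9 cannot run: need (4, 3, 4) vs free (3, 6, 4) (insufficient r2)
  J1 cannot run: need (4, 2, 1) vs free (3, 6, 4) (insufficient r2)
  J5 cannot run: need (6, 2, 1) vs free (3, 6, 4) (insufficient r2)
Processes that can never finish: J7, J9, J1 and J5.
(3) The exact count: 0 of the possible complete orderings are safe sequences.


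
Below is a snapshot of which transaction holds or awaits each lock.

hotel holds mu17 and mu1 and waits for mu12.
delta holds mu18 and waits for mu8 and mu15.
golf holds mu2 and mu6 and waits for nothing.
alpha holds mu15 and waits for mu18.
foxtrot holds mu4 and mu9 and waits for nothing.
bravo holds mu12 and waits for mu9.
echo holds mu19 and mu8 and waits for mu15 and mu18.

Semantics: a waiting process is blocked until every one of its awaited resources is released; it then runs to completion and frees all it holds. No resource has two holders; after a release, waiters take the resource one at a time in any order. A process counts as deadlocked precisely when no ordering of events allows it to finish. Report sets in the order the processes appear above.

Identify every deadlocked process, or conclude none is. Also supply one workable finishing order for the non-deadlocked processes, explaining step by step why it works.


The deadlocked set is delta, alpha and echo.
Key observation: along delta -> alpha -> delta, each member waits on what the next one holds — a deadlock; echo is caught in further circular waits.
One completion order for the rest: golf, foxtrot, bravo, hotel.
Verifying each step:
  golf waits on nothing -> runs at once and releases mu2 and mu6
  foxtrot waits on nothing -> runs at once and releases mu4 and mu9
  bravo waits on mu9 — all released -> runs and releases mu12
  hotel waits on mu12 — all released -> runs and releases mu17 and mu1


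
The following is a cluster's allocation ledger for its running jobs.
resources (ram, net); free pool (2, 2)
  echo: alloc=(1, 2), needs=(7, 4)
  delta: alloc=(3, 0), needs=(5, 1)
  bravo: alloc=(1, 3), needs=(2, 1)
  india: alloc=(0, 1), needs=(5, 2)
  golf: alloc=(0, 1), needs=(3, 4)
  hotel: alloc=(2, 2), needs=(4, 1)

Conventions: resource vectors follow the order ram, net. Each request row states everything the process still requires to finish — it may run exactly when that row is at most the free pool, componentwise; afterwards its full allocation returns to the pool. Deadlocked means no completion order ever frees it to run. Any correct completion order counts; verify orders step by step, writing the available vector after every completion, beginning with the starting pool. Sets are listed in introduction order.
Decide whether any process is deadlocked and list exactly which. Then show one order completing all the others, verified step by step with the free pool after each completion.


Deadlocked: echo, delta, india and hotel.
Key observation: no order helps: past bravo, golf, the free pool tops out at (3, 6), below what each blocked process needs in ram.
The rest can finish in the order bravo, golf. Step-by-step check:
  pool = (2, 2)
  run bravo (needs (2, 1), free (2, 2)); after release of (1, 3) the pool is (3, 5)
  run golf (needs (3, 4), free (3, 5)); after release of (0, 1) the pool is (3, 6)
None of the blocked processes ever fits:
  echo still needs (7, 4) but only (3, 6) is free — short on ram
  delta still needs (5, 1) but only (3, 6) is free — short on ram
  india still needs (5, 2) but only (3, 6) is free — short on ram
  hotel still needs (4, 1) but only (3, 6) is free — short on ram


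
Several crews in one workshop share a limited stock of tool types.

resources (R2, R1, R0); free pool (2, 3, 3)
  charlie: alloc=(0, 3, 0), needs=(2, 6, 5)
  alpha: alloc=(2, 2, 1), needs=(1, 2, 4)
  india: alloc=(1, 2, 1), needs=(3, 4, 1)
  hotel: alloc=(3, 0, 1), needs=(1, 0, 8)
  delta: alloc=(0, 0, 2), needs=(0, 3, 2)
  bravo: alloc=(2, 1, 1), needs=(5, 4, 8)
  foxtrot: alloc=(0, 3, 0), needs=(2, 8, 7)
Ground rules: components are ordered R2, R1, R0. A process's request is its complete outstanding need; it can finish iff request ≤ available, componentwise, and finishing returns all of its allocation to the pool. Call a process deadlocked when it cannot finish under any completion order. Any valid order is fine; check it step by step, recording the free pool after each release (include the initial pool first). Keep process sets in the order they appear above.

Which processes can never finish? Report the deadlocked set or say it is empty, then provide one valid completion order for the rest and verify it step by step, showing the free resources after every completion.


The deadlocked set is hotel and bravo.
Key observation: delta, alpha, india, charlie, foxtrot can finish, but then (5, 13, 7) is all there is, and the blocked group's R0 demands exceed it.
The rest can finish in the order delta, alpha, india, charlie, foxtrot. Verifying each step:
  pool = (2, 3, 3)
  delta needs (0, 3, 2) <= (2, 3, 3) -> finishes; pool += (0, 0, 2) = (2, 3, 5)
  alpha needs (1, 2, 4) <= (2, 3, 5) -> finishes; pool += (2, 2, 1) = (4, 5, 6)
  india needs (3, 4, 1) <= (4, 5, 6) -> finishes; pool += (1, 2, 1) = (5, 7, 7)
  charlie needs (2, 6, 5) <= (5, 7, 7) -> finishes; pool += (0, 3, 0) = (5, 10, 7)
  foxtrot needs (2, 8, 7) <= (5, 10, 7) -> finishes; pool += (0, 3, 0) = (5, 13, 7)
None of the blocked processes ever fits:
  hotel cannot run: need (1, 0, 8) vs free (5, 13, 7) (insufficient R0)
  bravo cannot run: need (5, 4, 8) vs free (5, 13, 7) (insufficient R0)


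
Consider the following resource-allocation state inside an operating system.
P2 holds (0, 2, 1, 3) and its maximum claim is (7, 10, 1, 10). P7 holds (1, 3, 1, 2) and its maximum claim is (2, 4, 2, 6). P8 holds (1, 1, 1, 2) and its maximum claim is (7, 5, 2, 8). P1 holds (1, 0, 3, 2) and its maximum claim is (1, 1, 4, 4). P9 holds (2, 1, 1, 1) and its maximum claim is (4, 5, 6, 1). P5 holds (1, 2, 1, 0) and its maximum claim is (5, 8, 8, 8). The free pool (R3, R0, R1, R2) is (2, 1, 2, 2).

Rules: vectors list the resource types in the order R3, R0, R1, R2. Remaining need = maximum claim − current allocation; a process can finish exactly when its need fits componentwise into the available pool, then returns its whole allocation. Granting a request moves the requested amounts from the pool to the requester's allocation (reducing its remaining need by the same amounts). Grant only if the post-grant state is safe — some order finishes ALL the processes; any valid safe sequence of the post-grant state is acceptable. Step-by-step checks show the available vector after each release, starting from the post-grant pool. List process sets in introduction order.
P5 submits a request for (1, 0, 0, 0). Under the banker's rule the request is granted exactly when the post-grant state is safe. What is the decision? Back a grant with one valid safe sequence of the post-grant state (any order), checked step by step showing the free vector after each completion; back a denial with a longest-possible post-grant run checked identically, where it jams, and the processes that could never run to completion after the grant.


DENY. Granting would leave the state unsafe.
Key observation: after P1, P7, P9 the pool peaks at (5, 5, 7, 7), and each blocked process is short somewhere: P2 on R3, R0; P8 on R3; P5 on R0, R2.
Pretend the grant happened; the run P1, P7, P9 goes as far as possible. Walking it through:
  pool = (1, 1, 2, 2)
  run P1 (needs (0, 1, 1, 2), free (1, 1, 2, 2)); after release of (1, 0, 3, 2) the pool is (2, 1, 5, 4)
  run P7 (needs (1, 1, 1, 4), free (2, 1, 5, 4)); after release of (1, 3, 1, 2) the pool is (3, 4, 6, 6)
  run P9 (needs (2, 4, 5, 0), free (3, 4, 6, 6)); after release of (2, 1, 1, 1) the pool is (5, 5, 7, 7)
  P2 still needs (7, 8, 0, 7) but only (5, 5, 7, 7) is free — short on R3 and R0
  P8 still needs (6, 4, 1, 6) but only (5, 5, 7, 7) is free — short on R3
  P5 still needs (3, 6, 7, 8) but only (5, 5, 7, 7) is free — short on R0 and R2
Post-grant, the permanently blocked set is P2, P8 and P5.


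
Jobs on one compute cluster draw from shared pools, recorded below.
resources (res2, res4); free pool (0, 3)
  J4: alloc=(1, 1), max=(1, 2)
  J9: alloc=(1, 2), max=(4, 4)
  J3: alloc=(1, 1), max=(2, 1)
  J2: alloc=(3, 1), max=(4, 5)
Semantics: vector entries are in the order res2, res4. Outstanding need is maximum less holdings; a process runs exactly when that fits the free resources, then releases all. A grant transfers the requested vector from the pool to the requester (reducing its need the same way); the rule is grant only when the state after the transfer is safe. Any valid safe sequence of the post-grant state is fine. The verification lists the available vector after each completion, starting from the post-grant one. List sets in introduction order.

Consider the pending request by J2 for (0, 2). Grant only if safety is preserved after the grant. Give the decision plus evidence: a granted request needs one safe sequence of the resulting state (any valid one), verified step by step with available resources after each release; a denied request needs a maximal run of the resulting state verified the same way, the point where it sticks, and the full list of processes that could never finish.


GRANT — the state after the grant stays safe, e.g. via J4, J3, J2, J9.
Key observation: after the grant the pool drops to (0, 1), which still lets J4 finish first and unwind the rest.
Check on the post-grant state, step by step:
  pool = (0, 1)
  J4: need (0, 1) fits (0, 1); releases (1, 1), pool now (1, 2)
  J3: need (1, 0) fits (1, 2); releases (1, 1), pool now (2, 3)
  J2: need (1, 2) fits (2, 3); releases (3, 3), pool now (5, 6)
  J9: need (3, 2) fits (5, 6); releases (1, 2), pool now (6, 8)


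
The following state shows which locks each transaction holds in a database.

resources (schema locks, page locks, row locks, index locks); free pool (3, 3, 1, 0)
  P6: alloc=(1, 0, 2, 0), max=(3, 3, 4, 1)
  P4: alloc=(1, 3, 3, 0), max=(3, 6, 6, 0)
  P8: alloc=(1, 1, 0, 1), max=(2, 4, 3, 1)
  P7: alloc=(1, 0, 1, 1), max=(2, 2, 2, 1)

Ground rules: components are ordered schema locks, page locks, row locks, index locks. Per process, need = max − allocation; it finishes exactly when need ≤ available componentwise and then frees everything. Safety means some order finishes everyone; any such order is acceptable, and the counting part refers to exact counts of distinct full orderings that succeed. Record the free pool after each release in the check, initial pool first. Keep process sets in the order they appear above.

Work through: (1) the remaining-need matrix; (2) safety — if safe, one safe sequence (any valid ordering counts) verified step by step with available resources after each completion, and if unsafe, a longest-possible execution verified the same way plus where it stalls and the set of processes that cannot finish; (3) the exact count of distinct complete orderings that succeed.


(1) Outstanding need per process (order schema locks, page locks, row locks, index locks):
  P6: (2, 3, 2, 1)
  P4: (2, 3, 3, 0)
  P8: (1, 3, 3, 0)
  P7: (1, 2, 1, 0)
(2) The state is SAFE; one workable sequence: P7, P6, P4, P8.
Key observation: the order's first zero-slack moment is P7 ((1, 2, 1, 0) needed, (3, 3, 1, 0) free — a requested resource with nothing to spare).
Walking it through:
  pool = (3, 3, 1, 0)
  P7 needs (1, 2, 1, 0) <= (3, 3, 1, 0) -> finishes; pool += (1, 0, 1, 1) = (4, 3, 2, 1)
  P6 needs (2, 3, 2, 1) <= (4, 3, 2, 1) -> finishes; pool += (1, 0, 2, 0) = (5, 3, 4, 1)
  P4 needs (2, 3, 3, 0) <= (5, 3, 4, 1) -> finishes; pool += (1, 3, 3, 0) = (6, 6, 7, 1)
  P8 needs (1, 3, 3, 0) <= (6, 6, 7, 1) -> finishes; pool += (1, 1, 0, 1) = (7, 7, 7, 2)
(3) Exactly 2 of the possible complete orderings are safe sequences.


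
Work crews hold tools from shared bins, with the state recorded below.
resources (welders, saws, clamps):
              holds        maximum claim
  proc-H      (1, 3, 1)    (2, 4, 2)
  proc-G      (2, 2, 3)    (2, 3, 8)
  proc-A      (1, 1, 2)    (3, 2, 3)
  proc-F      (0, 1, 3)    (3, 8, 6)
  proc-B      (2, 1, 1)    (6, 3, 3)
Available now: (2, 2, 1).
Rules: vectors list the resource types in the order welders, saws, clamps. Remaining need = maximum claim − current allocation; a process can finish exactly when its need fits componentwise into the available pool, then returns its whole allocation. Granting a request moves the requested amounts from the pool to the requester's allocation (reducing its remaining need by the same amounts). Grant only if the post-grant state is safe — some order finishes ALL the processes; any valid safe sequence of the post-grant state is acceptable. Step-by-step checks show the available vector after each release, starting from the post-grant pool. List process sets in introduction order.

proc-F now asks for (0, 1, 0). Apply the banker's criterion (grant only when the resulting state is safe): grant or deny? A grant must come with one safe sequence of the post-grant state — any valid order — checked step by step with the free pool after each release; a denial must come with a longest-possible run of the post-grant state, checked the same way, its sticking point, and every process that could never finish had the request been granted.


GRANT — the state after the grant stays safe, e.g. via proc-A, proc-H, proc-B, proc-G, proc-F.
Key observation: even at the reduced pool (2, 1, 1), proc-A fits immediately, so safety survives the grant.
Verifying the post-grant state step by step:
  pool = (2, 1, 1)
  proc-A needs (2, 1, 1) <= (2, 1, 1) -> finishes; pool += (1, 1, 2) = (3, 2, 3)
  proc-H needs (1, 1, 1) <= (3, 2, 3) -> finishes; pool += (1, 3, 1) = (4, 5, 4)
  proc-B needs (4, 2, 2) <= (4, 5, 4) -> finishes; pool += (2, 1, 1) = (6, 6, 5)
  proc-G needs (0, 1, 5) <= (6, 6, 5) -> finishes; pool += (2, 2, 3) = (8, 8, 8)
  proc-F needs (3, 6, 3) <= (8, 8, 8) -> finishes; pool += (0, 2, 3) = (8, 10, 11)


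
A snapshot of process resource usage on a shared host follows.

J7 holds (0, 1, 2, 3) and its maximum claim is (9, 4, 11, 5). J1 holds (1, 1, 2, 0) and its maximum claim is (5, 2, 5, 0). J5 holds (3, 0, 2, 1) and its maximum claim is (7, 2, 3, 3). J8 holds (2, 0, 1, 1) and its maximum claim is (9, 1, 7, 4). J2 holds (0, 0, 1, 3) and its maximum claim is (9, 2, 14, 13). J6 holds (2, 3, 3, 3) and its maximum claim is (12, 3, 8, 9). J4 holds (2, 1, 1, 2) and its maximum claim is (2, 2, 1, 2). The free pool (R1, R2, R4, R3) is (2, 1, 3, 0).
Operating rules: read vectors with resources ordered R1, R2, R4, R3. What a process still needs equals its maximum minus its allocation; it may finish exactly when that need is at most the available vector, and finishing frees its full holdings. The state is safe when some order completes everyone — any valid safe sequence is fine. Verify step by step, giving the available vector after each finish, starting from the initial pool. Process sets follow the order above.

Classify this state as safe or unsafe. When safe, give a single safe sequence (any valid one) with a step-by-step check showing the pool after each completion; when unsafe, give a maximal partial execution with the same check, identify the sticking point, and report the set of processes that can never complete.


SAFE, for example via the order J4, J1, J5, J8, J7, J6, J2.
Key observation: reading the order forward, J4 is the first process whose need (0, 1, 0, 0) meets the free pool (2, 1, 3, 0) exactly on a resource it requests.
Step-by-step check:
  pool = (2, 1, 3, 0)
  J4: need (0, 1, 0, 0) fits (2, 1, 3, 0); releases (2, 1, 1, 2), pool now (4, 2, 4, 2)
  J1: need (4, 1, 3, 0) fits (4, 2, 4, 2); releases (1, 1, 2, 0), pool now (5, 3, 6, 2)
  J5: need (4, 2, 1, 2) fits (5, 3, 6, 2); releases (3, 0, 2, 1), pool now (8, 3, 8, 3)
  J8: need (7, 1, 6, 3) fits (8, 3, 8, 3); releases (2, 0, 1, 1), pool now (10, 3, 9, 4)
  J7: need (9, 3, 9, 2) fits (10, 3, 9, 4); releases (0, 1, 2, 3), pool now (10, 4, 11, 7)
  J6: need (10, 0, 5, 6) fits (10, 4, 11, 7); releases (2, 3, 3, 3), pool now (12, 7, 14, 10)
  J2: need (9, 2, 13, 10) fits (12, 7, 14, 10); releases (0, 0, 1, 3), pool now (12, 7, 15, 13)


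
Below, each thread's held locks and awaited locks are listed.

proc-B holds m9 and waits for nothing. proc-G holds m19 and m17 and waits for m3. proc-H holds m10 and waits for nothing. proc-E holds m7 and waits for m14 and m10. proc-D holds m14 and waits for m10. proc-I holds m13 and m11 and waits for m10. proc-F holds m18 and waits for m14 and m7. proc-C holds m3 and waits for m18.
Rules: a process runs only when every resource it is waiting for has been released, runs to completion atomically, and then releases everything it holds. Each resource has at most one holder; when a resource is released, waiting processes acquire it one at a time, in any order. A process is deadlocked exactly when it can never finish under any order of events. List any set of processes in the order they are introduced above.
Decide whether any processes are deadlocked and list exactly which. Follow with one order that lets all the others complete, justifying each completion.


No process is deadlocked.
Key observation: no waiting chain loops back on itself — every chain ends at a process that waits on nothing, so everyone eventually runs.
A valid finishing order for the others: proc-H, proc-I, proc-D, proc-E, proc-B, proc-F, proc-C, proc-G.
Check, step by step:
  proc-H waits on nothing -> runs at once and releases m10
  proc-I waits on m10 — all released -> runs and releases m13 and m11
  proc-D waits on m10 — all released -> runs and releases m14
  proc-E waits on m14 and m10 — all released -> runs and releases m7
  proc-B waits on nothing -> runs at once and releases m9
  proc-F waits on m14 and m7 — all released -> runs and releases m18
  proc-C waits on m18 — all released -> runs and releases m3
  proc-G waits on m3 — all released -> runs and releases m19 and m17
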